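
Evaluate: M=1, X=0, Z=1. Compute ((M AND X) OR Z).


M AND X = 1&0 = 0
0 OR 1 = 1

1


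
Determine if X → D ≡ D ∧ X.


Expression 1: X → D
Expression 2: D ∧ X
Truth table (X D | Expr1 Expr2):
  T T |   T     T
  T F |   F     F
  F T |   T     F   ← differ
  F F |   T     F   ← differ
Counterexample: X=F, D=T gives Expr1 = T but Expr2 = F, so the expressions are NOT logically equivalent.

No


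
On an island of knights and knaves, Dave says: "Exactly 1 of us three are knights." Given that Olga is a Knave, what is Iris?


Dave claims exactly 1 knights among Dave, Olga, Iris.
Given: Olga is a Knave.

Case 1: Dave is a Knight (tells truth)
  Then exactly 1 of the three are knights.
  Counting Dave, Olga: 1 knight(s) so far. Need 0 more → Iris = Knave.
Case 2: Dave is a Knave (lies)
  Then the count is NOT 1.
  If Iris = Knight, count = 1 = 1 → claim would be true, contradicts lie.
  If Iris = Knave, count = 0 ≠ 1 → lie confirmed ✓

Iris is a Knave.

Knave


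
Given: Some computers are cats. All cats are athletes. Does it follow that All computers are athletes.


Premise 1: Some computers are cats.
Premise 2: All cats are athletes.
Conclusion: All computers are athletes.
Fallacy: illicit minor. The minor term (computers) is distributed in the conclusion ('All computers ...') but undistributed in its premise ('Some computers are cats' doesn't cover all computers).
Only 'Some computers are athletes' follows, not 'All'.

Invalid


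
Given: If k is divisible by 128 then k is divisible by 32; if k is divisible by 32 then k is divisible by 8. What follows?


Hypothetical syllogism: P → Q, Q → R ⊢ P → R
Premise 1: k is divisible by 128 → k is divisible by 32
Premise 2: k is divisible by 32 → k is divisible by 8
Chain the implications: the middle term (k is divisible by 32) links the two.
Conclusion: If k is divisible by 128, then k is divisible by 8.

If k is divisible by 128, then k is divisible by 8.


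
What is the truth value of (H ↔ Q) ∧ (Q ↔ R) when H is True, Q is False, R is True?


H = True, Q = False, R = True
Step 1: H ↔ Q is true when H and Q have the same value. Result: False
Step 2: Q ↔ R is true when Q and R have the same value. Result: False
Step 3: False ∧ False = False

False


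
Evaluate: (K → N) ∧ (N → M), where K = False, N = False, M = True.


K = False, N = False, M = True
Step 1: K → N is false only when K=True and N=False. Result: True
Step 2: N → M is false only when N=True and M=False. Result: True
Step 3: True ∧ True = True

True


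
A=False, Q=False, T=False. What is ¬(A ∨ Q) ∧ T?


A = False, Q = False, T = False
Expression: ¬(A ∨ Q) ∧ T
Step 1: A ∨ Q = False OR False = False
Step 2: ¬(A ∨ Q) = NOT False = True
Step 3: (True) ∧ T = True AND False = False

False


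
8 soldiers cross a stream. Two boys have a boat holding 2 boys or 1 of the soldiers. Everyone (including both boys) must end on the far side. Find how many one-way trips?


Per crossing of one of the soldiers: boys→, one←, one of the soldiers→, one← = 4 trips
8 × 4 = 32, + 1 final boys→ = 33
Minimum trips = 33

33


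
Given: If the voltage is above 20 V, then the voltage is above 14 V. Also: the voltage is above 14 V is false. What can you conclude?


Modus tollens: P → Q, ¬Q ⊢ ¬P
P: the voltage is above 20 V
Q: the voltage is above 14 V
We have P → Q and Q is false.
By modus tollens, P must be false.

It is not the case that the voltage is above 20 V


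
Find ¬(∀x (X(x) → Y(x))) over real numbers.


Original: ∀x (X(x) → Y(x))
Rule: ¬∀→∃, ¬∃→∀, negate predicate.
Negation: ∃x (X(x) ∧ ¬Y(x))

∃x (X(x) ∧ ¬Y(x))


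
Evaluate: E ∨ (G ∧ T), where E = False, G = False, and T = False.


E = False, G = False, T = False
Step 1: G ∧ T = False AND False = False
Step 2: E ∨ False = False OR False = False
AND evaluated first (higher precedence); then OR applied.

False


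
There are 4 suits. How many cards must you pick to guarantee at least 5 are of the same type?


Pigeonhole: to guarantee k in one of n categories, need (k-1)×n + 1.
k = 5, n = 4
Minimum = (5-1) × 4 + 1 = 4 × 4 + 1

17


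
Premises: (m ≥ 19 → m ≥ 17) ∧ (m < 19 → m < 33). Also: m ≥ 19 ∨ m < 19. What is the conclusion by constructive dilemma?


Constructive dilemma: (P → Q) ∧ (R → S), P ∨ R ⊢ Q ∨ S
Premise 1: m ≥ 19 → m ≥ 17
Premise 2: m < 19 → m < 33
Premise 3: m ≥ 19 ∨ m < 19
Case 1: Assuming m ≥ 19, then by Premise 1, m ≥ 17.
Case 2: Assuming m < 19, then by Premise 2, m < 33.
Since one of m ≥ 19 or m < 19 must hold, we get m ≥ 17 or m < 33.

m ≥ 17 or m < 33.


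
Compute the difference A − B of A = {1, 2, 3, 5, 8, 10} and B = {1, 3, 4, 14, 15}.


A = {1, 2, 3, 5, 8, 10}
B = {1, 3, 4, 14, 15}
Operation: difference A − B
In A but not B: 2, 5, 8, 10

{2, 5, 8, 10}


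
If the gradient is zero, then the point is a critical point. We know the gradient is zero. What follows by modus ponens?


Modus ponens: P → Q, P ⊢ Q
P: the gradient is zero
Q: the point is a critical point
We have P → Q and P is true.
By modus ponens, Q must be true.

The point is a critical point


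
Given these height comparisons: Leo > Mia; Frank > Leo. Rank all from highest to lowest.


Constraints: Leo > Mia; Frank > Leo
Method: at each step, the next-highest is the one remaining person who never appears on the smaller side of a constraint between remaining people.
  Step 1: remaining {Leo, Mia, Frank}; on the smaller side: {Leo, Mia} → Frank is next (Frank > Leo).
  Step 2: remaining {Leo, Mia}; on the smaller side: {Mia} → Leo is next (Leo > Mia).
  Step 3: only Mia remains → lowest.
Final ranking (highest to lowest):

Frank > Leo > Mia


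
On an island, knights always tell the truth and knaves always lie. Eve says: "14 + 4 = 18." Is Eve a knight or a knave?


Statement: "14 + 4 = 18."
Actual: 14 + 4 = 18
Claimed: 18
Statement is TRUE → Eve tells the truth → Knight

Knight


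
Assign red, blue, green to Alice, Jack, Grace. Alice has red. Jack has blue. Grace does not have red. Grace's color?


From clues:
  Jack → blue
  Alice → red
By elimination, Grace gets the remaining.

green


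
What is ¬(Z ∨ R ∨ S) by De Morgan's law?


De Morgan's law: ¬(P ∨ Q ∨ R) ≡ ¬P ∧ ¬Q ∧ ¬R
¬(Z ∨ R ∨ S) = ¬Z ∧ ¬R ∧ ¬S

¬Z ∧ ¬R ∧ ¬S


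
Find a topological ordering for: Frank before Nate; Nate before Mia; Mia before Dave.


Constraints: Frank before Nate; Nate before Mia; Mia before Dave
Method: repeatedly schedule the remaining task that has no remaining task required before it.
  Step 1: remaining {Dave, Nate, Mia, Frank}; every task except Frank still has a predecessor pending → schedule Frank.
  Step 2: remaining {Dave, Nate, Mia}; every task except Nate still has a predecessor pending → schedule Nate.
  Step 3: remaining {Dave, Mia}; every task except Mia still has a predecessor pending → schedule Mia.
  Step 4: only Dave remains → schedule Dave.
Resulting order:

Frank → Nate → Mia → Dave


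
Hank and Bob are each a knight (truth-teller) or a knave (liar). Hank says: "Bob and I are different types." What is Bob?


Hank says: "Bob and I are different types."
Case 1: Hank is a Knight (truth-teller)
  Statement is true → they ARE different → Bob is a Knave
Case 2: Hank is a Knave (liar)
  Statement is false → they are NOT different → Bob is a Knave
In both cases, Bob is a Knave.

Knave


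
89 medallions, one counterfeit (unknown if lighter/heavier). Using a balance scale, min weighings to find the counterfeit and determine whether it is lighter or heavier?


Let n = 89. 178 possibilities (n medallions × lighter/heavier); each weighing has 3 outcomes.
Bound for k weighings: say the first weighing puts j medallions on each pan. If it tips, the 2j weighed medallions remain suspects (each with a known direction) and k-1 weighings give 3^(k-1) outcomes; 3^(k-1) is odd, so 2j ≤ 3^(k-1) - 1. If it balances, the n - 2j unweighed medallions remain with direction unknown: 2(n - 2j) ≤ 3^(k-1) - 1 by the same parity argument. Adding, n ≤ (3^(k-1) - 1) + (3^(k-1) - 1)/2 = (3^k - 3)/2, and the classical three-group strategy achieves this (3 medallions in 2 weighings, 12 in 3, 39 in 4, 120 in 5).
So we need the smallest k with (3^k - 3)/2 ≥ 89.
k = 4: (3^4 - 3)/2 = 39 < 89 ✗
k = 5: (3^5 - 3)/2 = 120 ≥ 89 ✓

5


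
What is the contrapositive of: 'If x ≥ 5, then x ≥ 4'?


Original: If x ≥ 5, then x ≥ 4
Contrapositive: If ¬Q, then ¬P
Negate Q: not (x ≥ 4)
Negate P: not (x ≥ 5)

If not (x ≥ 4), then not (x ≥ 5).


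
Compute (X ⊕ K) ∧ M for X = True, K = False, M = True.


X = True, K = False, M = True
Step 1: X ⊕ K = True XOR False = True
Step 2: True ∧ M = True AND True = True
XOR true when exactly one of X,K is true; then AND with M.

True


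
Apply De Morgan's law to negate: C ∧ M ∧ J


De Morgan's law: ¬(P ∧ Q ∧ R) ≡ ¬P ∨ ¬Q ∨ ¬R
¬(C ∧ M ∧ J) = ¬C ∨ ¬M ∨ ¬J

¬C ∨ ¬M ∨ ¬J


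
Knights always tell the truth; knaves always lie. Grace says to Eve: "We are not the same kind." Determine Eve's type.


Grace says: "We are not the same kind."
Case 1: Grace is a Knight (truth-teller)
  Statement is true → they ARE different → Eve is a Knave
Case 2: Grace is a Knave (liar)
  Statement is false → they are NOT different → Eve is a Knave
In both cases, Eve is a Knave.

Knave


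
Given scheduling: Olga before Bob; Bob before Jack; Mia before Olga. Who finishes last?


Constraints: Olga before Bob; Bob before Jack; Mia before Olga
The last task can have nothing scheduled after it, so it must never appear on the left of a 'before'.
Tasks appearing before some other task: Olga, Bob, Mia.
The only task not in that list is Jack → it is last.

Jack


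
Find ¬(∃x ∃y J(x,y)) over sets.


Original: ∃x ∃y J(x,y)
Rule: ¬∀→∃, ¬∃→∀, negate predicate.
Negation: ∀x ∀y ¬J(x,y)

∀x ∀y ¬J(x,y)


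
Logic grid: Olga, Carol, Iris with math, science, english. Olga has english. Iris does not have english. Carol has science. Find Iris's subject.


From clues:
  Olga → english
  Carol → science
By elimination, Iris gets the remaining.

math


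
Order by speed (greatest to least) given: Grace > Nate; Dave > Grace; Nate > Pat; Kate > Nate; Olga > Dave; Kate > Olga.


Constraints: Grace > Nate; Dave > Grace; Nate > Pat; Kate > Nate; Olga > Dave; Kate > Olga
Method: at each step, the next-highest is the one remaining person who never appears on the smaller side of a constraint between remaining people.
  Step 1: remaining {Grace, Dave, Olga, Nate, Pat, Kate}; on the smaller side: {Grace, Dave, Olga, Nate, Pat} → Kate is next (Kate > Nate; Kate > Olga).
  Step 2: remaining {Grace, Dave, Olga, Nate, Pat}; on the smaller side: {Grace, Dave, Nate, Pat} → Olga is next (Olga > Dave).
  Step 3: remaining {Grace, Dave, Nate, Pat}; on the smaller side: {Grace, Nate, Pat} → Dave is next (Dave > Grace).
  Step 4: remaining {Grace, Nate, Pat}; on the smaller side: {Nate, Pat} → Grace is next (Grace > Nate).
  Step 5: remaining {Nate, Pat}; on the smaller side: {Pat} → Nate is next (Nate > Pat).
  Step 6: only Pat remains → lowest.
Final ranking (highest to lowest):

Kate > Olga > Dave > Grace > Nate > Pat


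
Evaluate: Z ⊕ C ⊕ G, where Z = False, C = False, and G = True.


Z = False, C = False, G = True
Step 1: Z ⊕ C = False XOR False = False
Step 2: False ⊕ G = False XOR True = True
XOR is true when an odd number of operands are true.

True


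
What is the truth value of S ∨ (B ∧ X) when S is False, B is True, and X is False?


S = False, B = True, X = False
Step 1: B ∧ X = True AND False = False
Step 2: S ∨ False = False OR False = False
AND evaluated first (higher precedence); then OR applied.

False


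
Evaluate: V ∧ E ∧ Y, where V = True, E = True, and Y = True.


V = True, E = True, Y = True
Step 1: V ∧ E = True AND True = True
Step 2: (True) ∧ Y = (True) AND True = True
AND is true only when ALL operands are true.

True


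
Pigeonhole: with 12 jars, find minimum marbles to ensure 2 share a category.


Pigeonhole: to guarantee k in one of n categories, need (k-1)×n + 1.
k = 2, n = 12
Minimum = (2-1) × 12 + 1 = 1 × 12 + 1

13


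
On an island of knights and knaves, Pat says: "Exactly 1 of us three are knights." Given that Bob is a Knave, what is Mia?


Pat claims exactly 1 knights among Pat, Bob, Mia.
Given: Bob is a Knave.

Case 1: Pat is a Knight (tells truth)
  Then exactly 1 of the three are knights.
  Counting Pat, Bob: 1 knight(s) so far. Need 0 more → Mia = Knave.
Case 2: Pat is a Knave (lies)
  Then the count is NOT 1.
  If Mia = Knight, count = 1 = 1 → claim would be true, contradicts lie.
  If Mia = Knave, count = 0 ≠ 1 → lie confirmed ✓

Mia is a Knave.

Knave


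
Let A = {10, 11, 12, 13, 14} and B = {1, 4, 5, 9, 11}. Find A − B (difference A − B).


A = {10, 11, 12, 13, 14}
B = {1, 4, 5, 9, 11}
Operation: difference A − B
In A but not B: 10, 12, 13, 14

{10, 12, 13, 14}


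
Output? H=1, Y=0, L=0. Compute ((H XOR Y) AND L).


H XOR Y = 1^0 = 1
1 AND 0 = 0

0


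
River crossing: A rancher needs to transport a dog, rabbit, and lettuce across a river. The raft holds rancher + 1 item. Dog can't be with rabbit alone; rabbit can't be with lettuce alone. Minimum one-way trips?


1. rancher+rabbit → 2. rancher ← 3. rancher+dog → 4. rancher+rabbit ← 5. rancher+lettuce → 6. rancher ← 7. rancher+rabbit →
Minimum trips = 7

7


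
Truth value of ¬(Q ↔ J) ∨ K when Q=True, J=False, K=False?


Q = True, J = False, K = False
Expression: ¬(Q ↔ J) ∨ K
Step 1: Q ↔ J = (True iff False) = False
Step 2: ¬(Q ↔ J) = NOT False = True
Step 3: (True) ∨ K = True OR False = True

True


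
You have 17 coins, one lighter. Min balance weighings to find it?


Each weighing has 3 outcomes (left heavy / balance / right heavy), so k weighings distinguish at most 3^k cases; splitting into three near-equal groups achieves this.
Need 3^k ≥ 17: 3^2 = 9 < 17 ≤ 3^3 = 27
k = ⌈log₃(17)⌉ = 3

3


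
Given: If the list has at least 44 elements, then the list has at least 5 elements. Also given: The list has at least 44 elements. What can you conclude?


Modus ponens: P → Q, P ⊢ Q
P: the list has at least 44 elements
Q: the list has at least 5 elements
We have P → Q and P is true.
By modus ponens, Q must be true.

The list has at least 5 elements


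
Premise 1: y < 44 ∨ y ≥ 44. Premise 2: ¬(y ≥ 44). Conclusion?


Disjunctive syllogism: P ∨ Q, ¬P ⊢ Q
Disjunction: y < 44 ∨ y ≥ 44
We know it is not the case that y ≥ 44.
By disjunctive syllogism, the other disjunct must be true.

y < 44


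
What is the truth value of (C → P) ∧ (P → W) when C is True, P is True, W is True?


C = True, P = True, W = True
Step 1: C → P is false only when C=True and P=False. Result: True
Step 2: P → W is false only when P=True and W=False. Result: True
Step 3: True ∧ True = True

True


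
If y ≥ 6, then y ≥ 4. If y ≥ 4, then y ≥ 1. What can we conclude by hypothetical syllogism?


Hypothetical syllogism: P → Q, Q → R ⊢ P → R
Premise 1: y ≥ 6 → y ≥ 4
Premise 2: y ≥ 4 → y ≥ 1
Chain the implications: the middle term (y ≥ 4) links the two.
Conclusion: If y ≥ 6, then y ≥ 1.

If y ≥ 6, then y ≥ 1.


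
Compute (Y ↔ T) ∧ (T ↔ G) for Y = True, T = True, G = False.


Y = True, T = True, G = False
Step 1: Y ↔ T is true when Y and T have the same value. Result: True
Step 2: T ↔ G is true when T and G have the same value. Result: False
Step 3: True ∧ False = False

False


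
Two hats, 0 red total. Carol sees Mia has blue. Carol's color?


Total red = 0, Mia = blue
Red accounted for: 0
Remaining for Carol: 0
Carol's hat is blue.

blue


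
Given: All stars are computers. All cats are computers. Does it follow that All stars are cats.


Premise 1: All stars are computers.
Premise 2: All cats are computers.
Conclusion: All stars are cats.
Fallacy: undistributed middle. computers is predicate in both.
Counterexample: stars and cats could be disjoint subsets of computers.

Invalid


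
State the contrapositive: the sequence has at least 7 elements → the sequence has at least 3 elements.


Original: If the sequence has at least 7 elements, then the sequence has at least 3 elements
Contrapositive: If ¬Q, then ¬P
Negate Q: not (the sequence has at least 3 elements)
Negate P: not (the sequence has at least 7 elements)

If not (the sequence has at least 3 elements), then not (the sequence has at least 7 elements).


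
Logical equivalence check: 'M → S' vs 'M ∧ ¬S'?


Expression 1: M → S
Expression 2: M ∧ ¬S
Truth table (M S | Expr1 Expr2):
  T T |   T     F   ← differ
  T F |   F     T   ← differ
  F T |   T     F   ← differ
  F F |   T     F   ← differ
Counterexample: M=T, S=T gives Expr1 = T but Expr2 = F, so the expressions are NOT logically equivalent.

No


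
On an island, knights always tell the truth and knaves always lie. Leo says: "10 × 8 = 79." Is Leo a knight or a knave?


Statement: "10 × 8 = 79."
Actual: 10 × 8 = 80
Claimed: 79
Statement is FALSE → Leo lies → Knave

Knave


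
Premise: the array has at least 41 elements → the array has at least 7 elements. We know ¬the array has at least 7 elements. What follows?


Modus tollens: P → Q, ¬Q ⊢ ¬P
P: the array has at least 41 elements
Q: the array has at least 7 elements
We have P → Q and Q is false.
By modus tollens, P must be false.

It is not the case that the array has at least 41 elements


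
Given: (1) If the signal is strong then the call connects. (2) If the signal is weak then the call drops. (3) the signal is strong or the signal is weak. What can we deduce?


Constructive dilemma: (P → Q) ∧ (R → S), P ∨ R ⊢ Q ∨ S
Premise 1: the signal is strong → the call connects
Premise 2: the signal is weak → the call drops
Premise 3: the signal is strong ∨ the signal is weak
Case 1: Assuming the signal is strong, then by Premise 1, the call connects.
Case 2: Assuming the signal is weak, then by Premise 2, the call drops.
Since one of the signal is strong or the signal is weak must hold, we get the call connects or the call drops.

The call connects or the call drops.


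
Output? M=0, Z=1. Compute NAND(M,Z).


M AND Z = 0
NOT(0) = 1

1


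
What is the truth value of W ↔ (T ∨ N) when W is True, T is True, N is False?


W = True, T = True, N = False
Step 1: T ∨ N = True OR False = True
Step 2: W ↔ (True): true when both sides have same truth value.
Result: True ↔ True = True

True


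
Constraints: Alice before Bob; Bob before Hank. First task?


Constraints: Alice before Bob; Bob before Hank
The first task can have nothing scheduled before it, so it must never appear on the right of a 'before'.
Tasks appearing after some 'before': Bob, Hank.
The only task not in that list is Alice → it is first.

Alice


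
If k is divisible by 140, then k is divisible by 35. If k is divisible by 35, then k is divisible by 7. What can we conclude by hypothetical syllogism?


Hypothetical syllogism: P → Q, Q → R ⊢ P → R
Premise 1: k is divisible by 140 → k is divisible by 35
Premise 2: k is divisible by 35 → k is divisible by 7
Chain the implications: the middle term (k is divisible by 35) links the two.
Conclusion: If k is divisible by 140, then k is divisible by 7.

If k is divisible by 140, then k is divisible by 7.


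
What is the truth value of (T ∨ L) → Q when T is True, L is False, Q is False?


T = True, L = False, Q = False
Step 1: T ∨ L = True OR False = True
Step 2: (True) → Q: false only when antecedent=True and Q=False.
Result: False

False


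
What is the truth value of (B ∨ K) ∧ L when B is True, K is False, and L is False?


B = True, K = False, L = False
Step 1: B ∨ K = True OR False = True
Step 2: True ∧ L = True AND False = False
OR is true when at least one operand is true; AND requires both.

False


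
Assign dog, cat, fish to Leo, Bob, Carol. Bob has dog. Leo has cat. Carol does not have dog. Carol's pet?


From clues:
  Bob → dog
  Leo → cat
By elimination, Carol gets the remaining.

fish


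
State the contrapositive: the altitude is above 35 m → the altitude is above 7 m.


Original: If the altitude is above 35 m, then the altitude is above 7 m
Contrapositive: If ¬Q, then ¬P
Negate Q: not (the altitude is above 7 m)
Negate P: not (the altitude is above 35 m)

If not (the altitude is above 7 m), then not (the altitude is above 35 m).


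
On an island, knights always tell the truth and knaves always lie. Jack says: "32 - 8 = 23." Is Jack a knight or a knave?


Statement: "32 - 8 = 23."
Actual: 32 - 8 = 24
Claimed: 23
Statement is FALSE → Jack lies → Knave

Knave


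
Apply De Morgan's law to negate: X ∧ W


De Morgan's law: ¬(P ∧ Q) ≡ ¬P ∨ ¬Q
¬(X ∧ W) = ¬X ∨ ¬W

¬X ∨ ¬W


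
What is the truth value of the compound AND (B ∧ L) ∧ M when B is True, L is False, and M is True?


B = True, L = False, M = True
Step 1: B ∧ L = True AND False = False
Step 2: False ∧ M = False AND True = False
AND is true only when ALL operands are true.

False


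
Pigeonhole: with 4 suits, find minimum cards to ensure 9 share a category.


Pigeonhole: to guarantee k in one of n categories, need (k-1)×n + 1.
k = 9, n = 4
Minimum = (9-1) × 4 + 1 = 8 × 4 + 1

33


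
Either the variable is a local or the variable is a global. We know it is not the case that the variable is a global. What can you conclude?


Disjunctive syllogism: P ∨ Q, ¬P ⊢ Q
Disjunction: the variable is a local ∨ the variable is a global
We know it is not the case that the variable is a global.
By disjunctive syllogism, the other disjunct must be true.

The variable is a local


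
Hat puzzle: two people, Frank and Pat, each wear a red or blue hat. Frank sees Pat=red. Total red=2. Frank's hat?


Total red = 2, Pat = red
Red accounted for: 1
Remaining for Frank: 1
Frank's hat is red.

red


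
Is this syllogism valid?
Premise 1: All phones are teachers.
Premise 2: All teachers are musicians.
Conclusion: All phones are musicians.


Premise 1: All phones are teachers.
Premise 2: All teachers are musicians.
Conclusion: All phones are musicians.
Barbara syllogism (AAA-1): All A are B, All B are C → All A are C.
Middle term (teachers) distributed in premise 2.

Valid


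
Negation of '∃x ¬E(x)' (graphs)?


Original: ∃x ¬E(x)
Rule: ¬∀→∃, ¬∃→∀, negate predicate.
Negation: ∀x E(x)

∀x E(x)


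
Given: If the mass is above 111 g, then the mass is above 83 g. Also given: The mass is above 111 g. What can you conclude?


Modus ponens: P → Q, P ⊢ Q
P: the mass is above 111 g
Q: the mass is above 83 g
We have P → Q and P is true.
By modus ponens, Q must be true.

The mass is above 83 g


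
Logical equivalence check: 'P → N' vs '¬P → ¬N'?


Expression 1: P → N
Expression 2: ¬P → ¬N
Truth table (P N | Expr1 Expr2):
  T T |   T     T
  T F |   F     T   ← differ
  F T |   T     F   ← differ
  F F |   T     T
Counterexample: P=T, N=F gives Expr1 = F but Expr2 = T, so the expressions are NOT logically equivalent.

No


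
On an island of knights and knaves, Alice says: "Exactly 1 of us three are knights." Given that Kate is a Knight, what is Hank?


Alice claims exactly 1 knights among Alice, Kate, Hank.
Given: Kate is a Knight.

Case 1: Alice is a Knight (tells truth)
  Then exactly 1 of the three are knights.
  Counting Alice, Kate: 2 knight(s) so far. Need -1 more → impossible.
Case 2: Alice is a Knave (lies)
  Then the count is NOT 1.
  If Hank = Knave, count = 1 = 1 → claim would be true, contradicts lie.
  If Hank = Knight, count = 2 ≠ 1 → lie confirmed ✓

Hank is a Knight.

Knight


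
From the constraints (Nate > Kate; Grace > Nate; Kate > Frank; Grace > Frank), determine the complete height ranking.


Constraints: Nate > Kate; Grace > Nate; Kate > Frank; Grace > Frank
Method: at each step, the next-highest is the one remaining person who never appears on the smaller side of a constraint between remaining people.
  Step 1: remaining {Frank, Grace, Nate, Kate}; on the smaller side: {Frank, Nate, Kate} → Grace is next (Grace > Nate; Grace > Frank).
  Step 2: remaining {Frank, Nate, Kate}; on the smaller side: {Frank, Kate} → Nate is next (Nate > Kate).
  Step 3: remaining {Frank, Kate}; on the smaller side: {Frank} → Kate is next (Kate > Frank).
  Step 4: only Frank remains → lowest.
Final ranking (highest to lowest):

Grace > Nate > Kate > Frank


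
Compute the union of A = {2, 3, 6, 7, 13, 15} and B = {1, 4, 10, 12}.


A = {2, 3, 6, 7, 13, 15}
B = {1, 4, 10, 12}
Operation: union
All elements combined: 1, 2, 3, 4, 6, 7, 10, 12, 13, 15

{1, 2, 3, 4, 6, 7, 10, 12, 13, 15}


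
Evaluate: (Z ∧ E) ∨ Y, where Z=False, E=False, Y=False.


Z = False, E = False, Y = False
Expression: (Z ∧ E) ∨ Y
Step 1: Z ∧ E = False AND False = False
Step 2: (False) ∨ Y = False OR False = False

False


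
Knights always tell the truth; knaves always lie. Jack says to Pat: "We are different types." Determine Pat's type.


Jack says: "We are different types."
Case 1: Jack is a Knight (truth-teller)
  Statement is true → they ARE different → Pat is a Knave
Case 2: Jack is a Knave (liar)
  Statement is false → they are NOT different → Pat is a Knave
In both cases, Pat is a Knave.

Knave


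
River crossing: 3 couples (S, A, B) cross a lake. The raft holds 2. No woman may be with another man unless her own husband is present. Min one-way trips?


Label couples S, A, B (H = husband, W = wife).
Counting alone: 6 people, the raft carries 2 and someone must bring it back, so each round trip nets at most +1 on the far side until the last crossing → at least 9 trips. The jealousy constraint makes 9 impossible; the shortest valid schedule has 11:
1. WS+WA →  (far: WS,WA; near: HS,HA,HB,WB)
2. WS ←       (far: WA; near: HS,HA,HB,WS,WB)
3. WS+WB →  (far: WS,WA,WB; near: HS,HA,HB)
4. WS ←       (far: WA,WB; near: HS,HA,HB,WS)
5. HA+HB →  (far: HA,WA,HB,WB; near: HS,WS)
6. HA+WA ←  (far: HB,WB; near: HS,WS,HA,WA)
7. HS+HA →  (far: HS,HA,HB,WB; near: WS,WA)
8. WB ←       (far: HS,HA,HB; near: WS,WA,WB)
9. WS+WA →  (far: HS,WS,HA,WA,HB; near: WB)
10. HB ←      (far: HS,WS,HA,WA; near: HB,WB)
11. HB+WB → (far: all six; near: empty)
In every state each wife is either with her husband or with no other man.
Minimum trips = 11

11


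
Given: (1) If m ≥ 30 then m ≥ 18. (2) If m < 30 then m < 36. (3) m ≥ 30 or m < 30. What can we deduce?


Constructive dilemma: (P → Q) ∧ (R → S), P ∨ R ⊢ Q ∨ S
Premise 1: m ≥ 30 → m ≥ 18
Premise 2: m < 30 → m < 36
Premise 3: m ≥ 30 ∨ m < 30
Case 1: Assuming m ≥ 30, then by Premise 1, m ≥ 18.
Case 2: Assuming m < 30, then by Premise 2, m < 36.
Since one of m ≥ 30 or m < 30 must hold, we get m ≥ 18 or m < 36.

m ≥ 18 or m < 36.


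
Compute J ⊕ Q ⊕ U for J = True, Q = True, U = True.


J = True, Q = True, U = True
Step 1: J ⊕ Q = True XOR True = False
Step 2: False ⊕ U = False XOR True = True
XOR is true when an odd number of operands are true.

True


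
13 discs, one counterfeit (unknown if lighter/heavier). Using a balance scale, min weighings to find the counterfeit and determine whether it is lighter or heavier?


Let n = 13. 26 possibilities (n discs × lighter/heavier); each weighing has 3 outcomes.
Bound for k weighings: say the first weighing puts j discs on each pan. If it tips, the 2j weighed discs remain suspects (each with a known direction) and k-1 weighings give 3^(k-1) outcomes; 3^(k-1) is odd, so 2j ≤ 3^(k-1) - 1. If it balances, the n - 2j unweighed discs remain with direction unknown: 2(n - 2j) ≤ 3^(k-1) - 1 by the same parity argument. Adding, n ≤ (3^(k-1) - 1) + (3^(k-1) - 1)/2 = (3^k - 3)/2, and the classical three-group strategy achieves this (3 discs in 2 weighings, 12 in 3, 39 in 4, 120 in 5).
So we need the smallest k with (3^k - 3)/2 ≥ 13.
k = 3: (3^3 - 3)/2 = 12 < 13 ✗
k = 4: (3^4 - 3)/2 = 39 ≥ 13 ✓

4


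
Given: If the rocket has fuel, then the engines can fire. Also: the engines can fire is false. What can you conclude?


Modus tollens: P → Q, ¬Q ⊢ ¬P
P: the rocket has fuel
Q: the engines can fire
We have P → Q and Q is false.
By modus tollens, P must be false.

It is not the case that the rocket has fuel


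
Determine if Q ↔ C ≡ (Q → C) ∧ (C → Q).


Expression 1: Q ↔ C
Expression 2: (Q → C) ∧ (C → Q)
Truth table (Q C | Expr1 Expr2):
  T T |   T     T
  T F |   F     F
  F T |   F     F
  F F |   T     T
All 4 rows agree, so the expressions are logically equivalent.

Yes


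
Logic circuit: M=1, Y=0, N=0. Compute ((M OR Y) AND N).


M OR Y = 1|0 = 1
1 AND 0 = 0

0


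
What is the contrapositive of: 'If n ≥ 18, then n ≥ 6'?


Original: If n ≥ 18, then n ≥ 6
Contrapositive: If ¬Q, then ¬P
Negate Q: not (n ≥ 6)
Negate P: not (n ≥ 18)

If not (n ≥ 6), then not (n ≥ 18).


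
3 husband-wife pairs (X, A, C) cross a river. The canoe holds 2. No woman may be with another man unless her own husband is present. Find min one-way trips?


Label couples X, A, C (H = husband, W = wife).
Counting alone: 6 people, the canoe carries 2 and someone must bring it back, so each round trip nets at most +1 on the far side until the last crossing → at least 9 trips. The jealousy constraint makes 9 impossible; the shortest valid schedule has 11:
1. WX+WA →  (far: WX,WA; near: HX,HA,HC,WC)
2. WX ←       (far: WA; near: HX,HA,HC,WX,WC)
3. WX+WC →  (far: WX,WA,WC; near: HX,HA,HC)
4. WX ←       (far: WA,WC; near: HX,HA,HC,WX)
5. HA+HC →  (far: HA,WA,HC,WC; near: HX,WX)
6. HA+WA ←  (far: HC,WC; near: HX,WX,HA,WA)
7. HX+HA →  (far: HX,HA,HC,WC; near: WX,WA)
8. WC ←       (far: HX,HA,HC; near: WX,WA,WC)
9. WX+WA →  (far: HX,WX,HA,WA,HC; near: WC)
10. HC ←      (far: HX,WX,HA,WA; near: HC,WC)
11. HC+WC → (far: all six; near: empty)
In every state each wife is either with her husband or with no other man.
Minimum trips = 11

11


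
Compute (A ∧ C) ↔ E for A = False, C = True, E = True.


A = False, C = True, E = True
Step 1: A ∧ C = False AND True = False
Step 2: (False) ↔ E: true when both sides have same truth value.
Result: False ↔ True = False

False


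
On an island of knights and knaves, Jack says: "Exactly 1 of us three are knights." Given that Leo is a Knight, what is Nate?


Jack claims exactly 1 knights among Jack, Leo, Nate.
Given: Leo is a Knight.

Case 1: Jack is a Knight (tells truth)
  Then exactly 1 of the three are knights.
  Counting Jack, Leo: 2 knight(s) so far. Need -1 more → impossible.
Case 2: Jack is a Knave (lies)
  Then the count is NOT 1.
  If Nate = Knave, count = 1 = 1 → claim would be true, contradicts lie.
  If Nate = Knight, count = 2 ≠ 1 → lie confirmed ✓

Nate is a Knight.

Knight


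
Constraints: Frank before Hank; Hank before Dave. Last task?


Constraints: Frank before Hank; Hank before Dave
The last task can have nothing scheduled after it, so it must never appear on the left of a 'before'.
Tasks appearing before some other task: Frank, Hank.
The only task not in that list is Dave → it is last.

Dave


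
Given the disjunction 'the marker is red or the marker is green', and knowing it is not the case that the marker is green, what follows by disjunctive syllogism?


Disjunctive syllogism: P ∨ Q, ¬P ⊢ Q
Disjunction: the marker is red ∨ the marker is green
We know it is not the case that the marker is green.
By disjunctive syllogism, the other disjunct must be true.

The marker is red


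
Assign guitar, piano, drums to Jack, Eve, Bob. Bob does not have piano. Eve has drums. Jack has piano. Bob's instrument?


From clues:
  Jack → piano
  Eve → drums
By elimination, Bob gets the remaining.

guitar


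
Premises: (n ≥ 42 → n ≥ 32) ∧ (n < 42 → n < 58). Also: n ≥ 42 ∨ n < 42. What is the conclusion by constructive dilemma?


Constructive dilemma: (P → Q) ∧ (R → S), P ∨ R ⊢ Q ∨ S
Premise 1: n ≥ 42 → n ≥ 32
Premise 2: n < 42 → n < 58
Premise 3: n ≥ 42 ∨ n < 42
Case 1: Assuming n ≥ 42, then by Premise 1, n ≥ 32.
Case 2: Assuming n < 42, then by Premise 2, n < 58.
Since one of n ≥ 42 or n < 42 must hold, we get n ≥ 32 or n < 58.

n ≥ 32 or n < 58.


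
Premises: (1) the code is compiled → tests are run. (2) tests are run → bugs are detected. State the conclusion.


Hypothetical syllogism: P → Q, Q → R ⊢ P → R
Premise 1: the code is compiled → tests are run
Premise 2: tests are run → bugs are detected
Chain the implications: the middle term (tests are run) links the two.
Conclusion: If the code is compiled, then bugs are detected.

If the code is compiled, then bugs are detected.


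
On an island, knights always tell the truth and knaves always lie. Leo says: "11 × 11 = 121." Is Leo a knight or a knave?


Statement: "11 × 11 = 121."
Actual: 11 × 11 = 121
Claimed: 121
Statement is TRUE → Leo tells the truth → Knight

Knight


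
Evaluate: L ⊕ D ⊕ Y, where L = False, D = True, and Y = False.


L = False, D = True, Y = False
Step 1: L ⊕ D = False XOR True = True
Step 2: True ⊕ Y = True XOR False = True
XOR is true when an odd number of operands are true.

True


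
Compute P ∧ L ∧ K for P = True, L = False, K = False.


P = True, L = False, K = False
Step 1: P ∧ L = True AND False = False
Step 2: (False) ∧ K = (False) AND False = False
AND is true only when ALL operands are true.

False


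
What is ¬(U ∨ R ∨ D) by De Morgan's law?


De Morgan's law: ¬(P ∨ Q ∨ R) ≡ ¬P ∧ ¬Q ∧ ¬R
¬(U ∨ R ∨ D) = ¬U ∧ ¬R ∧ ¬D

¬U ∧ ¬R ∧ ¬D


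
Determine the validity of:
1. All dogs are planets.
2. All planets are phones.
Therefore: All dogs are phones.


Premise 1: All dogs are planets.
Premise 2: All planets are phones.
Conclusion: All dogs are phones.
Barbara syllogism (AAA-1): All A are B, All B are C → All A are C.
Middle term (planets) distributed in premise 2.

Valid


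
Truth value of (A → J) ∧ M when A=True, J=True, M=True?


A = True, J = True, M = True
Expression: (A → J) ∧ M
Step 1: A → J = True → True (false only if A=True, J=False) = True
Step 2: (True) ∧ M = True AND True = True

True


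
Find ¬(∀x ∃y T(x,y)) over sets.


Original: ∀x ∃y T(x,y)
Rule: ¬∀→∃, ¬∃→∀, negate predicate.
Negation: ∃x ∀y ¬T(x,y)

∃x ∀y ¬T(x,y)


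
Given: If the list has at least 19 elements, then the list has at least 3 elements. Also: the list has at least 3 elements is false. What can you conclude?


Modus tollens: P → Q, ¬Q ⊢ ¬P
P: the list has at least 19 elements
Q: the list has at least 3 elements
We have P → Q and Q is false.
By modus tollens, P must be false.

It is not the case that the list has at least 19 elements


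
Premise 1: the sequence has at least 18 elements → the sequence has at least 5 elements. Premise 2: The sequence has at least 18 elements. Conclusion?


Modus ponens: P → Q, P ⊢ Q
P: the sequence has at least 18 elements
Q: the sequence has at least 5 elements
We have P → Q and P is true.
By modus ponens, Q must be true.

The sequence has at least 5 elements


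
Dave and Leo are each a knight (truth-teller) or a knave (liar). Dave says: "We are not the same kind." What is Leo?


Dave says: "We are not the same kind."
Case 1: Dave is a Knight (truth-teller)
  Statement is true → they ARE different → Leo is a Knave
Case 2: Dave is a Knave (liar)
  Statement is false → they are NOT different → Leo is a Knave
In both cases, Leo is a Knave.

Knave


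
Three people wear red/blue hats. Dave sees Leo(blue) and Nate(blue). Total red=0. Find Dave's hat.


Total red = 0, seen red = 0
Own red = 0 - 0 = 0
Dave's hat is blue.

blue


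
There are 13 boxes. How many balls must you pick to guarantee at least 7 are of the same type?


Pigeonhole: to guarantee k in one of n categories, need (k-1)×n + 1.
k = 7, n = 13
Minimum = (7-1) × 13 + 1 = 6 × 13 + 1

79


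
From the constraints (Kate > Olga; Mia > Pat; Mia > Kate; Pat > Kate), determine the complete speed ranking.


Constraints: Kate > Olga; Mia > Pat; Mia > Kate; Pat > Kate
Method: at each step, the next-highest is the one remaining person who never appears on the smaller side of a constraint between remaining people.
  Step 1: remaining {Mia, Kate, Olga, Pat}; on the smaller side: {Kate, Olga, Pat} → Mia is next (Mia > Pat; Mia > Kate).
  Step 2: remaining {Kate, Olga, Pat}; on the smaller side: {Kate, Olga} → Pat is next (Pat > Kate).
  Step 3: remaining {Kate, Olga}; on the smaller side: {Olga} → Kate is next (Kate > Olga).
  Step 4: only Olga remains → lowest.
Final ranking (highest to lowest):

Mia > Pat > Kate > Olga


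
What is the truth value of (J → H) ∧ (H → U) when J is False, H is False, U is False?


J = False, H = False, U = False
Step 1: J → H is false only when J=True and H=False. Result: True
Step 2: H → U is false only when H=True and U=False. Result: True
Step 3: True ∧ True = True

True


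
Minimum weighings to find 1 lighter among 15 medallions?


Each weighing has 3 outcomes (left heavy / balance / right heavy), so k weighings distinguish at most 3^k cases; splitting into three near-equal groups achieves this.
Need 3^k ≥ 15: 3^2 = 9 < 15 ≤ 3^3 = 27
k = ⌈log₃(15)⌉ = 3

3


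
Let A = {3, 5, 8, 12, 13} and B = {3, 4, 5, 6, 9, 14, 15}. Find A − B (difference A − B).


A = {3, 5, 8, 12, 13}
B = {3, 4, 5, 6, 9, 14, 15}
Operation: difference A − B
In A but not B: 8, 12, 13

{8, 12, 13}


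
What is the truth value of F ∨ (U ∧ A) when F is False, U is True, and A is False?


F = False, U = True, A = False
Step 1: U ∧ A = True AND False = False
Step 2: F ∨ False = False OR False = False
AND evaluated first (higher precedence); then OR applied.

False


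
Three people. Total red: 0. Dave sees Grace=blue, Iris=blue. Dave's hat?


Total red = 0, seen red = 0
Own red = 0 - 0 = 0
Dave's hat is blue.

blue


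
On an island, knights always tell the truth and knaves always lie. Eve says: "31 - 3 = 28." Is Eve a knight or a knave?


Statement: "31 - 3 = 28."
Actual: 31 - 3 = 28
Claimed: 28
Statement is TRUE → Eve tells the truth → Knight

Knight


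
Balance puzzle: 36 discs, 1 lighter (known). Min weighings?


Each weighing has 3 outcomes (left heavy / balance / right heavy), so k weighings distinguish at most 3^k cases; splitting into three near-equal groups achieves this.
Need 3^k ≥ 36: 3^3 = 27 < 36 ≤ 3^4 = 81
k = ⌈log₃(36)⌉ = 4

4


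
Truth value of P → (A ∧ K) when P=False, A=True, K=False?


P = False, A = True, K = False
Expression: P → (A ∧ K)
Step 1: A ∧ K = True AND False = False
Step 2: P → (False) = False → False = True

True


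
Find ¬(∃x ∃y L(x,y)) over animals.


Original: ∃x ∃y L(x,y)
Rule: ¬∀→∃, ¬∃→∀, negate predicate.
Negation: ∀x ∀y ¬L(x,y)

∀x ∀y ¬L(x,y)


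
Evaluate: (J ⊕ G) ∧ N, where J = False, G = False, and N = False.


J = False, G = False, N = False
Step 1: J ⊕ G = False XOR False = False
Step 2: False ∧ N = False AND False = False
XOR true when exactly one of J,G is true; then AND with N.

False


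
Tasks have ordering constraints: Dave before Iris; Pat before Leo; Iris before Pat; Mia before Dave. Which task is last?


Constraints: Dave before Iris; Pat before Leo; Iris before Pat; Mia before Dave
The last task can have nothing scheduled after it, so it must never appear on the left of a 'before'.
Tasks appearing before some other task: Dave, Pat, Iris, Mia.
The only task not in that list is Leo → it is last.

Leo
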